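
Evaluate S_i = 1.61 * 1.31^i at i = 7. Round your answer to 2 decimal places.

S_7 = 1.61 * 1.31^7 ≈ 1.61 * 6.6206 ≈ 10.66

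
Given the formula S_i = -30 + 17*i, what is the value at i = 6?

S_6 = -30 + 17*6 = -30 + 102 = 72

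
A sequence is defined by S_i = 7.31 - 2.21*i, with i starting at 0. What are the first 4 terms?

This is an arithmetic sequence.
i=0: S_0 = 7.31 + -2.21*0 = 7.31
i=1: S_1 = 7.31 + -2.21*1 = 5.1
i=2: S_2 = 7.31 + -2.21*2 = 2.89
i=3: S_3 = 7.31 + -2.21*3 = 0.68
The first 4 terms are: [7.31, 5.1, 2.89, 0.68]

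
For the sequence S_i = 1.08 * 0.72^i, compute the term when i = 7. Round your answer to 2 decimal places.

S_7 = 1.08 * 0.72^7 ≈ 1.08 * 0.1003 ≈ 0.11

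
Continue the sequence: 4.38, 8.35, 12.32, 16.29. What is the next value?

Differences: 8.35 - 4.38 = 3.97
This is an arithmetic sequence with common difference d = 3.97.
Next term = 16.29 + 3.97 = 20.26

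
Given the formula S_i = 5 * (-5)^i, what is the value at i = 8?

S_8 = 5 * (-5)^8 = 5 * 390625 = 1953125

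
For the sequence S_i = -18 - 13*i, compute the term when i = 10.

S_10 = -18 + -13*10 = -18 + -130 = -148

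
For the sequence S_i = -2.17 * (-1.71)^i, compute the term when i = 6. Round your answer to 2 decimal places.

S_6 = -2.17 * (-1.71)^6 ≈ -2.17 * 25.0021 ≈ -54.25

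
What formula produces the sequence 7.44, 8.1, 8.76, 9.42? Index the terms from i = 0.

Check differences: 8.1 - 7.44 = 0.66
8.76 - 8.1 = 0.66
Common difference d = 0.66.
First term a = 7.44.
Formula: S_i = 7.44 + 0.66*i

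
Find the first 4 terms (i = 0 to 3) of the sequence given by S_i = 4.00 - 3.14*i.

This is an arithmetic sequence.
i=0: S_0 = 4.0 + -3.14*0 = 4.0
i=1: S_1 = 4.0 + -3.14*1 = 0.86
i=2: S_2 = 4.0 + -3.14*2 = -2.28
i=3: S_3 = 4.0 + -3.14*3 = -5.42
The first 4 terms are: [4.0, 0.86, -2.28, -5.42]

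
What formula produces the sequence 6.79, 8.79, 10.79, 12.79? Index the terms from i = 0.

Check differences: 8.79 - 6.79 = 2.0
10.79 - 8.79 = 2.0
Common difference d = 2.0.
First term a = 6.79.
Formula: S_i = 6.79 + 2.00*i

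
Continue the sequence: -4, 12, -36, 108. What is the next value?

Ratios: 12 / -4 = -3.0
This is a geometric sequence with common ratio r = -3.
Next term = 108 * -3 = -324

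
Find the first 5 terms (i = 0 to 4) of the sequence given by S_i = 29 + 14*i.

This is an arithmetic sequence.
i=0: S_0 = 29 + 14*0 = 29
i=1: S_1 = 29 + 14*1 = 43
i=2: S_2 = 29 + 14*2 = 57
i=3: S_3 = 29 + 14*3 = 71
i=4: S_4 = 29 + 14*4 = 85
The first 5 terms are: [29, 43, 57, 71, 85]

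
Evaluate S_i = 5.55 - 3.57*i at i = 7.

S_7 = 5.55 + -3.57*7 = 5.55 + -24.99 = -19.44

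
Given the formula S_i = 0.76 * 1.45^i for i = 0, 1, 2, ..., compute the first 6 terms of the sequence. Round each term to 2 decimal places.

This is a geometric sequence.
i=0: S_0 = 0.76 * 1.45^0 = 0.76
i=1: S_1 = 0.76 * 1.45^1 ≈ 1.1
i=2: S_2 = 0.76 * 1.45^2 ≈ 1.6
i=3: S_3 = 0.76 * 1.45^3 ≈ 2.32
i=4: S_4 = 0.76 * 1.45^4 ≈ 3.36
i=5: S_5 = 0.76 * 1.45^5 ≈ 4.87
The first 6 terms are: [0.76, 1.1, 1.6, 2.32, 3.36, 4.87]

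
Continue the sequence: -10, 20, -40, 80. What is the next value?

Ratios: 20 / -10 = -2.0
This is a geometric sequence with common ratio r = -2.
Next term = 80 * -2 = -160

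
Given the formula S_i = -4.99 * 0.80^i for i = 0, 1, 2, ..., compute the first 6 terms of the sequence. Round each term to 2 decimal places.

This is a geometric sequence.
i=0: S_0 = -4.99 * 0.8^0 = -4.99
i=1: S_1 = -4.99 * 0.8^1 ≈ -3.99
i=2: S_2 = -4.99 * 0.8^2 ≈ -3.19
i=3: S_3 = -4.99 * 0.8^3 ≈ -2.55
i=4: S_4 = -4.99 * 0.8^4 ≈ -2.04
i=5: S_5 = -4.99 * 0.8^5 ≈ -1.64
The first 6 terms are: [-4.99, -3.99, -3.19, -2.55, -2.04, -1.64]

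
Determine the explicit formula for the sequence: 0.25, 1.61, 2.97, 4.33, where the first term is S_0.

Check differences: 1.61 - 0.25 = 1.36
2.97 - 1.61 = 1.36
Common difference d = 1.36.
First term a = 0.25.
Formula: S_i = 0.25 + 1.36*i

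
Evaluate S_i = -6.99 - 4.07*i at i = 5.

S_5 = -6.99 + -4.07*5 = -6.99 + -20.35 = -27.34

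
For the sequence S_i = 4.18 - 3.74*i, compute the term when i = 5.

S_5 = 4.18 + -3.74*5 = 4.18 + -18.7 = -14.52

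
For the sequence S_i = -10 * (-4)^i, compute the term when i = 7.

S_7 = -10 * (-4)^7 = -10 * -16384 = 163840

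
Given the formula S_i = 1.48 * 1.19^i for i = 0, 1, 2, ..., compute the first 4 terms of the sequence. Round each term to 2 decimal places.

This is a geometric sequence.
i=0: S_0 = 1.48 * 1.19^0 = 1.48
i=1: S_1 = 1.48 * 1.19^1 ≈ 1.76
i=2: S_2 = 1.48 * 1.19^2 ≈ 2.1
i=3: S_3 = 1.48 * 1.19^3 ≈ 2.49
The first 4 terms are: [1.48, 1.76, 2.1, 2.49]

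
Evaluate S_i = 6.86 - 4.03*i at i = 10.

S_10 = 6.86 + -4.03*10 = 6.86 + -40.3 = -33.44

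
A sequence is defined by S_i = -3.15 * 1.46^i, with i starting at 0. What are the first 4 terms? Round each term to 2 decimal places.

This is a geometric sequence.
i=0: S_0 = -3.15 * 1.46^0 = -3.15
i=1: S_1 = -3.15 * 1.46^1 ≈ -4.6
i=2: S_2 = -3.15 * 1.46^2 ≈ -6.71
i=3: S_3 = -3.15 * 1.46^3 ≈ -9.8
The first 4 terms are: [-3.15, -4.6, -6.71, -9.8]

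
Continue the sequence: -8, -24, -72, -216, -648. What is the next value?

Ratios: -24 / -8 = 3.0
This is a geometric sequence with common ratio r = 3.
Next term = -648 * 3 = -1944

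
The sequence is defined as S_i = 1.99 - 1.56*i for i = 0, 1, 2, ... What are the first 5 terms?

This is an arithmetic sequence.
i=0: S_0 = 1.99 + -1.56*0 = 1.99
i=1: S_1 = 1.99 + -1.56*1 = 0.43
i=2: S_2 = 1.99 + -1.56*2 = -1.13
i=3: S_3 = 1.99 + -1.56*3 = -2.69
i=4: S_4 = 1.99 + -1.56*4 = -4.25
The first 5 terms are: [1.99, 0.43, -1.13, -2.69, -4.25]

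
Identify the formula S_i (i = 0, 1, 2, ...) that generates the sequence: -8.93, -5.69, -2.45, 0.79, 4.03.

Check differences: -5.69 - -8.93 = 3.24
-2.45 - -5.69 = 3.24
Common difference d = 3.24.
First term a = -8.93.
Formula: S_i = -8.93 + 3.24*i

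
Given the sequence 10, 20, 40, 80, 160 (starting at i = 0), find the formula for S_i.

Check ratios: 20 / 10 = 2.0
Common ratio r = 2.
First term a = 10.
Formula: S_i = 10 * 2^i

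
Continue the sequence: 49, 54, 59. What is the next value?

Differences: 54 - 49 = 5
This is an arithmetic sequence with common difference d = 5.
Next term = 59 + 5 = 64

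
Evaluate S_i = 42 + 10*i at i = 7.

S_7 = 42 + 10*7 = 42 + 70 = 112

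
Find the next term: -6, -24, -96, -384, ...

Ratios: -24 / -6 = 4.0
This is a geometric sequence with common ratio r = 4.
Next term = -384 * 4 = -1536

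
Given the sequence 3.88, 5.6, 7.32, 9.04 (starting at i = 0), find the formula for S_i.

Check differences: 5.6 - 3.88 = 1.72
7.32 - 5.6 = 1.72
Common difference d = 1.72.
First term a = 3.88.
Formula: S_i = 3.88 + 1.72*i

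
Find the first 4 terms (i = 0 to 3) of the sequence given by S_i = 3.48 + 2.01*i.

This is an arithmetic sequence.
i=0: S_0 = 3.48 + 2.01*0 = 3.48
i=1: S_1 = 3.48 + 2.01*1 = 5.49
i=2: S_2 = 3.48 + 2.01*2 = 7.5
i=3: S_3 = 3.48 + 2.01*3 = 9.51
The first 4 terms are: [3.48, 5.49, 7.5, 9.51]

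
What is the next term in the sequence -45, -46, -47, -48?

Differences: -46 - -45 = -1
This is an arithmetic sequence with common difference d = -1.
Next term = -48 + -1 = -49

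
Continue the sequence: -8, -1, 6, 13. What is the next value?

Differences: -1 - -8 = 7
This is an arithmetic sequence with common difference d = 7.
Next term = 13 + 7 = 20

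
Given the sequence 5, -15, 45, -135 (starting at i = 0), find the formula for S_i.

Check ratios: -15 / 5 = -3.0
Common ratio r = -3.
First term a = 5.
Formula: S_i = 5 * (-3)^i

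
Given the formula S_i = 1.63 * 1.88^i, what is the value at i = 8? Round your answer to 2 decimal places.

S_8 = 1.63 * 1.88^8 ≈ 1.63 * 156.0496 ≈ 254.36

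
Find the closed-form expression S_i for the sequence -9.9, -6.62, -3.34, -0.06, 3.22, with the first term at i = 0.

Check differences: -6.62 - -9.9 = 3.28
-3.34 - -6.62 = 3.28
Common difference d = 3.28.
First term a = -9.9.
Formula: S_i = -9.90 + 3.28*i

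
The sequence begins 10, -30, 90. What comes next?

Ratios: -30 / 10 = -3.0
This is a geometric sequence with common ratio r = -3.
Next term = 90 * -3 = -270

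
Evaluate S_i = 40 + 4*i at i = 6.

S_6 = 40 + 4*6 = 40 + 24 = 64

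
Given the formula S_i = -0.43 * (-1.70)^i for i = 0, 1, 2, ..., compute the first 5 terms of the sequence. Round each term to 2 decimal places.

This is a geometric sequence.
i=0: S_0 = -0.43 * (-1.7)^0 = -0.43
i=1: S_1 = -0.43 * (-1.7)^1 ≈ 0.73
i=2: S_2 = -0.43 * (-1.7)^2 ≈ -1.24
i=3: S_3 = -0.43 * (-1.7)^3 ≈ 2.11
i=4: S_4 = -0.43 * (-1.7)^4 ≈ -3.59
The first 5 terms are: [-0.43, 0.73, -1.24, 2.11, -3.59]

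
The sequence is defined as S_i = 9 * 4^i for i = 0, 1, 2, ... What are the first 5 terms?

This is a geometric sequence.
i=0: S_0 = 9 * 4^0 = 9
i=1: S_1 = 9 * 4^1 = 36
i=2: S_2 = 9 * 4^2 = 144
i=3: S_3 = 9 * 4^3 = 576
i=4: S_4 = 9 * 4^4 = 2304
The first 5 terms are: [9, 36, 144, 576, 2304]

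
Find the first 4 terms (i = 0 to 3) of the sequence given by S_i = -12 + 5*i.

This is an arithmetic sequence.
i=0: S_0 = -12 + 5*0 = -12
i=1: S_1 = -12 + 5*1 = -7
i=2: S_2 = -12 + 5*2 = -2
i=3: S_3 = -12 + 5*3 = 3
The first 4 terms are: [-12, -7, -2, 3]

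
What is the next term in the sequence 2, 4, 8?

Ratios: 4 / 2 = 2.0
This is a geometric sequence with common ratio r = 2.
Next term = 8 * 2 = 16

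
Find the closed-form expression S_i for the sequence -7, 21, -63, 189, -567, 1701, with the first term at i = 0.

Check ratios: 21 / -7 = -3.0
Common ratio r = -3.
First term a = -7.
Formula: S_i = -7 * (-3)^i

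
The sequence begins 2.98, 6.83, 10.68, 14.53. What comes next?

Differences: 6.83 - 2.98 = 3.85
This is an arithmetic sequence with common difference d = 3.85.
Next term = 14.53 + 3.85 = 18.38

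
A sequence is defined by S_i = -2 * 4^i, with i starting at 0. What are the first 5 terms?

This is a geometric sequence.
i=0: S_0 = -2 * 4^0 = -2
i=1: S_1 = -2 * 4^1 = -8
i=2: S_2 = -2 * 4^2 = -32
i=3: S_3 = -2 * 4^3 = -128
i=4: S_4 = -2 * 4^4 = -512
The first 5 terms are: [-2, -8, -32, -128, -512]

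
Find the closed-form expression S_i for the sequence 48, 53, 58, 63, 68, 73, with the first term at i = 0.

Check differences: 53 - 48 = 5
58 - 53 = 5
Common difference d = 5.
First term a = 48.
Formula: S_i = 48 + 5*i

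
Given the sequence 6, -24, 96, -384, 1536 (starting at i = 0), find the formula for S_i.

Check ratios: -24 / 6 = -4.0
Common ratio r = -4.
First term a = 6.
Formula: S_i = 6 * (-4)^i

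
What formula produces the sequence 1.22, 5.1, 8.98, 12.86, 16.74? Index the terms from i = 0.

Check differences: 5.1 - 1.22 = 3.88
8.98 - 5.1 = 3.88
Common difference d = 3.88.
First term a = 1.22.
Formula: S_i = 1.22 + 3.88*i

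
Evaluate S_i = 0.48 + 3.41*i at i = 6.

S_6 = 0.48 + 3.41*6 = 0.48 + 20.46 = 20.94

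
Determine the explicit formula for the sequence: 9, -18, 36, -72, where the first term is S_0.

Check ratios: -18 / 9 = -2.0
Common ratio r = -2.
First term a = 9.
Formula: S_i = 9 * (-2)^i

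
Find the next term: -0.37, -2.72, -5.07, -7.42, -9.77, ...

Differences: -2.72 - -0.37 = -2.35
This is an arithmetic sequence with common difference d = -2.35.
Next term = -9.77 + -2.35 = -12.12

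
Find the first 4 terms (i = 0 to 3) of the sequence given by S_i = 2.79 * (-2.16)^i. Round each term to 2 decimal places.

This is a geometric sequence.
i=0: S_0 = 2.79 * (-2.16)^0 = 2.79
i=1: S_1 = 2.79 * (-2.16)^1 ≈ -6.03
i=2: S_2 = 2.79 * (-2.16)^2 ≈ 13.02
i=3: S_3 = 2.79 * (-2.16)^3 ≈ -28.12
The first 4 terms are: [2.79, -6.03, 13.02, -28.12]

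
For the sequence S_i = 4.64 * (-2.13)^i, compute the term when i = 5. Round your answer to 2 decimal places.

S_5 = 4.64 * (-2.13)^5 ≈ 4.64 * -43.8428 ≈ -203.43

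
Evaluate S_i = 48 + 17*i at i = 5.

S_5 = 48 + 17*5 = 48 + 85 = 133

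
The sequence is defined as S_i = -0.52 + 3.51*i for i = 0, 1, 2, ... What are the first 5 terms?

This is an arithmetic sequence.
i=0: S_0 = -0.52 + 3.51*0 = -0.52
i=1: S_1 = -0.52 + 3.51*1 = 2.99
i=2: S_2 = -0.52 + 3.51*2 = 6.5
i=3: S_3 = -0.52 + 3.51*3 = 10.01
i=4: S_4 = -0.52 + 3.51*4 = 13.52
The first 5 terms are: [-0.52, 2.99, 6.5, 10.01, 13.52]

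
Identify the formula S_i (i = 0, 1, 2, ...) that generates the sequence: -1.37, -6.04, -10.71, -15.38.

Check differences: -6.04 - -1.37 = -4.67
-10.71 - -6.04 = -4.67
Common difference d = -4.67.
First term a = -1.37.
Formula: S_i = -1.37 - 4.67*i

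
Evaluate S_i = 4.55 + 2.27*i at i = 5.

S_5 = 4.55 + 2.27*5 = 4.55 + 11.35 = 15.9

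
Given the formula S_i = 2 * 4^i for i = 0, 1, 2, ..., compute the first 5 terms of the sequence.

This is a geometric sequence.
i=0: S_0 = 2 * 4^0 = 2
i=1: S_1 = 2 * 4^1 = 8
i=2: S_2 = 2 * 4^2 = 32
i=3: S_3 = 2 * 4^3 = 128
i=4: S_4 = 2 * 4^4 = 512
The first 5 terms are: [2, 8, 32, 128, 512]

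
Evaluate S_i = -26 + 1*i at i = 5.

S_5 = -26 + 1*5 = -26 + 5 = -21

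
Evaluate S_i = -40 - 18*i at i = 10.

S_10 = -40 + -18*10 = -40 + -180 = -220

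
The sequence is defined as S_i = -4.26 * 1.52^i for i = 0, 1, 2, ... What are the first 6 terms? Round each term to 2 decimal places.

This is a geometric sequence.
i=0: S_0 = -4.26 * 1.52^0 = -4.26
i=1: S_1 = -4.26 * 1.52^1 ≈ -6.48
i=2: S_2 = -4.26 * 1.52^2 ≈ -9.84
i=3: S_3 = -4.26 * 1.52^3 ≈ -14.96
i=4: S_4 = -4.26 * 1.52^4 ≈ -22.74
i=5: S_5 = -4.26 * 1.52^5 ≈ -34.56
The first 6 terms are: [-4.26, -6.48, -9.84, -14.96, -22.74, -34.56]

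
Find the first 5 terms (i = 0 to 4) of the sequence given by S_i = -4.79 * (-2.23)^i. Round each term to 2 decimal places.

This is a geometric sequence.
i=0: S_0 = -4.79 * (-2.23)^0 = -4.79
i=1: S_1 = -4.79 * (-2.23)^1 ≈ 10.68
i=2: S_2 = -4.79 * (-2.23)^2 ≈ -23.82
i=3: S_3 = -4.79 * (-2.23)^3 ≈ 53.12
i=4: S_4 = -4.79 * (-2.23)^4 ≈ -118.46
The first 5 terms are: [-4.79, 10.68, -23.82, 53.12, -118.46]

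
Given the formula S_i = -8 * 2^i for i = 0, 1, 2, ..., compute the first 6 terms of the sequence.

This is a geometric sequence.
i=0: S_0 = -8 * 2^0 = -8
i=1: S_1 = -8 * 2^1 = -16
i=2: S_2 = -8 * 2^2 = -32
i=3: S_3 = -8 * 2^3 = -64
i=4: S_4 = -8 * 2^4 = -128
i=5: S_5 = -8 * 2^5 = -256
The first 6 terms are: [-8, -16, -32, -64, -128, -256]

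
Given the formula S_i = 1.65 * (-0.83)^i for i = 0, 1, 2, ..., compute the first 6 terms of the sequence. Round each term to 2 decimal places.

This is a geometric sequence.
i=0: S_0 = 1.65 * (-0.83)^0 = 1.65
i=1: S_1 = 1.65 * (-0.83)^1 ≈ -1.37
i=2: S_2 = 1.65 * (-0.83)^2 ≈ 1.14
i=3: S_3 = 1.65 * (-0.83)^3 ≈ -0.94
i=4: S_4 = 1.65 * (-0.83)^4 ≈ 0.78
i=5: S_5 = 1.65 * (-0.83)^5 ≈ -0.65
The first 6 terms are: [1.65, -1.37, 1.14, -0.94, 0.78, -0.65]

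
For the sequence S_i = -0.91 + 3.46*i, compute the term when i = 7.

S_7 = -0.91 + 3.46*7 = -0.91 + 24.22 = 23.31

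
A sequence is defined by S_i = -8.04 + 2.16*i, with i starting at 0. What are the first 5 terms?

This is an arithmetic sequence.
i=0: S_0 = -8.04 + 2.16*0 = -8.04
i=1: S_1 = -8.04 + 2.16*1 = -5.88
i=2: S_2 = -8.04 + 2.16*2 = -3.72
i=3: S_3 = -8.04 + 2.16*3 = -1.56
i=4: S_4 = -8.04 + 2.16*4 = 0.6
The first 5 terms are: [-8.04, -5.88, -3.72, -1.56, 0.6]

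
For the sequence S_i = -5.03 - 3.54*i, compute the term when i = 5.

S_5 = -5.03 + -3.54*5 = -5.03 + -17.7 = -22.73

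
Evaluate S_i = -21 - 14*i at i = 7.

S_7 = -21 + -14*7 = -21 + -98 = -119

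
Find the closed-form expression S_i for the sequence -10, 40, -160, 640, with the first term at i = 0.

Check ratios: 40 / -10 = -4.0
Common ratio r = -4.
First term a = -10.
Formula: S_i = -10 * (-4)^i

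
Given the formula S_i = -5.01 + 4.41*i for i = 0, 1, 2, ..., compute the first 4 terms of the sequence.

This is an arithmetic sequence.
i=0: S_0 = -5.01 + 4.41*0 = -5.01
i=1: S_1 = -5.01 + 4.41*1 = -0.6
i=2: S_2 = -5.01 + 4.41*2 = 3.81
i=3: S_3 = -5.01 + 4.41*3 = 8.22
The first 4 terms are: [-5.01, -0.6, 3.81, 8.22]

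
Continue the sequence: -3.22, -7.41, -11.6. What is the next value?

Differences: -7.41 - -3.22 = -4.19
This is an arithmetic sequence with common difference d = -4.19.
Next term = -11.6 + -4.19 = -15.79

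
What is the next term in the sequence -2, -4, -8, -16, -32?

Ratios: -4 / -2 = 2.0
This is a geometric sequence with common ratio r = 2.
Next term = -32 * 2 = -64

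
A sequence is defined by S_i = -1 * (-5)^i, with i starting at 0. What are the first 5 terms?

This is a geometric sequence.
i=0: S_0 = -1 * (-5)^0 = -1
i=1: S_1 = -1 * (-5)^1 = 5
i=2: S_2 = -1 * (-5)^2 = -25
i=3: S_3 = -1 * (-5)^3 = 125
i=4: S_4 = -1 * (-5)^4 = -625
The first 5 terms are: [-1, 5, -25, 125, -625]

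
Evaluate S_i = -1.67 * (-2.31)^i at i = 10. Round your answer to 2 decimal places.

S_10 = -1.67 * (-2.31)^10 ≈ -1.67 * 4326.3316 ≈ -7224.97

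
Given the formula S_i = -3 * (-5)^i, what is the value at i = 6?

S_6 = -3 * (-5)^6 = -3 * 15625 = -46875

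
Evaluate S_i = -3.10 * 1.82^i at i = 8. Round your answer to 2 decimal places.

S_8 = -3.1 * 1.82^8 ≈ -3.1 * 120.3846 ≈ -373.19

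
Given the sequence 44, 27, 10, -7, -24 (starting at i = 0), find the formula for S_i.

Check differences: 27 - 44 = -17
10 - 27 = -17
Common difference d = -17.
First term a = 44.
Formula: S_i = 44 - 17*i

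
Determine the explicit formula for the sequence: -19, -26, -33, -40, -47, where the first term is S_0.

Check differences: -26 - -19 = -7
-33 - -26 = -7
Common difference d = -7.
First term a = -19.
Formula: S_i = -19 - 7*i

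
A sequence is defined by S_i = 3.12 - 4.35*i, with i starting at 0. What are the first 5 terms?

This is an arithmetic sequence.
i=0: S_0 = 3.12 + -4.35*0 = 3.12
i=1: S_1 = 3.12 + -4.35*1 = -1.23
i=2: S_2 = 3.12 + -4.35*2 = -5.58
i=3: S_3 = 3.12 + -4.35*3 = -9.93
i=4: S_4 = 3.12 + -4.35*4 = -14.28
The first 5 terms are: [3.12, -1.23, -5.58, -9.93, -14.28]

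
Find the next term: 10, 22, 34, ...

Differences: 22 - 10 = 12
This is an arithmetic sequence with common difference d = 12.
Next term = 34 + 12 = 46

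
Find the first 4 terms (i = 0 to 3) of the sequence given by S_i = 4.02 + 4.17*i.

This is an arithmetic sequence.
i=0: S_0 = 4.02 + 4.17*0 = 4.02
i=1: S_1 = 4.02 + 4.17*1 = 8.19
i=2: S_2 = 4.02 + 4.17*2 = 12.36
i=3: S_3 = 4.02 + 4.17*3 = 16.53
The first 4 terms are: [4.02, 8.19, 12.36, 16.53]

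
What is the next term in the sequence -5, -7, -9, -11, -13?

Differences: -7 - -5 = -2
This is an arithmetic sequence with common difference d = -2.
Next term = -13 + -2 = -15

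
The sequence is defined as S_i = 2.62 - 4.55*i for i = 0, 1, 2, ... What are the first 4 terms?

This is an arithmetic sequence.
i=0: S_0 = 2.62 + -4.55*0 = 2.62
i=1: S_1 = 2.62 + -4.55*1 = -1.93
i=2: S_2 = 2.62 + -4.55*2 = -6.48
i=3: S_3 = 2.62 + -4.55*3 = -11.03
The first 4 terms are: [2.62, -1.93, -6.48, -11.03]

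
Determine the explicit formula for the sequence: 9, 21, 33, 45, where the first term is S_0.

Check differences: 21 - 9 = 12
33 - 21 = 12
Common difference d = 12.
First term a = 9.
Formula: S_i = 9 + 12*i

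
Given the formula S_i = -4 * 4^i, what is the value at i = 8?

S_8 = -4 * 4^8 = -4 * 65536 = -262144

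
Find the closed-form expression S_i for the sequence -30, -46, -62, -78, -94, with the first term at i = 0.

Check differences: -46 - -30 = -16
-62 - -46 = -16
Common difference d = -16.
First term a = -30.
Formula: S_i = -30 - 16*i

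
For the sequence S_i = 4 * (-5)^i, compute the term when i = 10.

S_10 = 4 * (-5)^10 = 4 * 9765625 = 39062500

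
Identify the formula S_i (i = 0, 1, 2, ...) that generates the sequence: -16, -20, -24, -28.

Check differences: -20 - -16 = -4
-24 - -20 = -4
Common difference d = -4.
First term a = -16.
Formula: S_i = -16 - 4*i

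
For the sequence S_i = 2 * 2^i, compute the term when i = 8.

S_8 = 2 * 2^8 = 2 * 256 = 512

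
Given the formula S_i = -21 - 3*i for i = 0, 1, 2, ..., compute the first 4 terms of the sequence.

This is an arithmetic sequence.
i=0: S_0 = -21 + -3*0 = -21
i=1: S_1 = -21 + -3*1 = -24
i=2: S_2 = -21 + -3*2 = -27
i=3: S_3 = -21 + -3*3 = -30
The first 4 terms are: [-21, -24, -27, -30]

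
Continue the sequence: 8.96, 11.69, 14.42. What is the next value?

Differences: 11.69 - 8.96 = 2.73
This is an arithmetic sequence with common difference d = 2.73.
Next term = 14.42 + 2.73 = 17.15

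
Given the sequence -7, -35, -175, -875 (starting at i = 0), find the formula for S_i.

Check ratios: -35 / -7 = 5.0
Common ratio r = 5.
First term a = -7.
Formula: S_i = -7 * 5^i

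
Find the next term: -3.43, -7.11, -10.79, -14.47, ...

Differences: -7.11 - -3.43 = -3.68
This is an arithmetic sequence with common difference d = -3.68.
Next term = -14.47 + -3.68 = -18.15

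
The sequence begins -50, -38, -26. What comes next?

Differences: -38 - -50 = 12
This is an arithmetic sequence with common difference d = 12.
Next term = -26 + 12 = -14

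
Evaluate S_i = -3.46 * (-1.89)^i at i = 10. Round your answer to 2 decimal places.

S_10 = -3.46 * (-1.89)^10 ≈ -3.46 * 581.5915 ≈ -2012.31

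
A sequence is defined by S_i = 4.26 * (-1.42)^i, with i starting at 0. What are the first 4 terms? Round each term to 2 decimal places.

This is a geometric sequence.
i=0: S_0 = 4.26 * (-1.42)^0 = 4.26
i=1: S_1 = 4.26 * (-1.42)^1 ≈ -6.05
i=2: S_2 = 4.26 * (-1.42)^2 ≈ 8.59
i=3: S_3 = 4.26 * (-1.42)^3 ≈ -12.2
The first 4 terms are: [4.26, -6.05, 8.59, -12.2]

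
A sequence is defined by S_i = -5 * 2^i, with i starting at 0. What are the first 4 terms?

This is a geometric sequence.
i=0: S_0 = -5 * 2^0 = -5
i=1: S_1 = -5 * 2^1 = -10
i=2: S_2 = -5 * 2^2 = -20
i=3: S_3 = -5 * 2^3 = -40
The first 4 terms are: [-5, -10, -20, -40]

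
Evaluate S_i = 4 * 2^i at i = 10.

S_10 = 4 * 2^10 = 4 * 1024 = 4096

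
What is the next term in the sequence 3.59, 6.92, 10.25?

Differences: 6.92 - 3.59 = 3.33
This is an arithmetic sequence with common difference d = 3.33.
Next term = 10.25 + 3.33 = 13.58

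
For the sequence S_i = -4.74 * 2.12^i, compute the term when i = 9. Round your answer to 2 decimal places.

S_9 = -4.74 * 2.12^9 ≈ -4.74 * 865.0132 ≈ -4100.16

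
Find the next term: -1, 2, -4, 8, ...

Ratios: 2 / -1 = -2.0
This is a geometric sequence with common ratio r = -2.
Next term = 8 * -2 = -16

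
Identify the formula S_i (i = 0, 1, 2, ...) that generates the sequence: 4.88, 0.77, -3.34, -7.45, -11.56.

Check differences: 0.77 - 4.88 = -4.11
-3.34 - 0.77 = -4.11
Common difference d = -4.11.
First term a = 4.88.
Formula: S_i = 4.88 - 4.11*i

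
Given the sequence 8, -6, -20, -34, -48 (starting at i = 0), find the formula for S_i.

Check differences: -6 - 8 = -14
-20 - -6 = -14
Common difference d = -14.
First term a = 8.
Formula: S_i = 8 - 14*i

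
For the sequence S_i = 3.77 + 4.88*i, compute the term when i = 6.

S_6 = 3.77 + 4.88*6 = 3.77 + 29.28 = 33.05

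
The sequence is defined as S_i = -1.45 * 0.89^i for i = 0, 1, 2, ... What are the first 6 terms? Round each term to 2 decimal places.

This is a geometric sequence.
i=0: S_0 = -1.45 * 0.89^0 = -1.45
i=1: S_1 = -1.45 * 0.89^1 ≈ -1.29
i=2: S_2 = -1.45 * 0.89^2 ≈ -1.15
i=3: S_3 = -1.45 * 0.89^3 ≈ -1.02
i=4: S_4 = -1.45 * 0.89^4 ≈ -0.91
i=5: S_5 = -1.45 * 0.89^5 ≈ -0.81
The first 6 terms are: [-1.45, -1.29, -1.15, -1.02, -0.91, -0.81]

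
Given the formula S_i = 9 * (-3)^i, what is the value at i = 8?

S_8 = 9 * (-3)^8 = 9 * 6561 = 59049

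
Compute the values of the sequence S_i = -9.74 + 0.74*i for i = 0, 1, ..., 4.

This is an arithmetic sequence.
i=0: S_0 = -9.74 + 0.74*0 = -9.74
i=1: S_1 = -9.74 + 0.74*1 = -9.0
i=2: S_2 = -9.74 + 0.74*2 = -8.26
i=3: S_3 = -9.74 + 0.74*3 = -7.52
i=4: S_4 = -9.74 + 0.74*4 = -6.78
The first 5 terms are: [-9.74, -9.0, -8.26, -7.52, -6.78]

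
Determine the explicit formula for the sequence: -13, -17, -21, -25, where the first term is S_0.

Check differences: -17 - -13 = -4
-21 - -17 = -4
Common difference d = -4.
First term a = -13.
Formula: S_i = -13 - 4*i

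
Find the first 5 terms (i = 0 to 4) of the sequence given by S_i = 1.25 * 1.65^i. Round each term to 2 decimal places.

This is a geometric sequence.
i=0: S_0 = 1.25 * 1.65^0 = 1.25
i=1: S_1 = 1.25 * 1.65^1 ≈ 2.06
i=2: S_2 = 1.25 * 1.65^2 ≈ 3.4
i=3: S_3 = 1.25 * 1.65^3 ≈ 5.62
i=4: S_4 = 1.25 * 1.65^4 ≈ 9.27
The first 5 terms are: [1.25, 2.06, 3.4, 5.62, 9.27]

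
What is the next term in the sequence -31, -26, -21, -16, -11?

Differences: -26 - -31 = 5
This is an arithmetic sequence with common difference d = 5.
Next term = -11 + 5 = -6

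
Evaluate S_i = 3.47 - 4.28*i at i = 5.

S_5 = 3.47 + -4.28*5 = 3.47 + -21.4 = -17.93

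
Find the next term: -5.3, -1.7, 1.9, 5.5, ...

Differences: -1.7 - -5.3 = 3.6
This is an arithmetic sequence with common difference d = 3.6.
Next term = 5.5 + 3.6 = 9.1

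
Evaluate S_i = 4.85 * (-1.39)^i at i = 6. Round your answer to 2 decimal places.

S_6 = 4.85 * (-1.39)^6 ≈ 4.85 * 7.2125 ≈ 34.98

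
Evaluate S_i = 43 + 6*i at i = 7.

S_7 = 43 + 6*7 = 43 + 42 = 85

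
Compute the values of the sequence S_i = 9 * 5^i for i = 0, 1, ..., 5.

This is a geometric sequence.
i=0: S_0 = 9 * 5^0 = 9
i=1: S_1 = 9 * 5^1 = 45
i=2: S_2 = 9 * 5^2 = 225
i=3: S_3 = 9 * 5^3 = 1125
i=4: S_4 = 9 * 5^4 = 5625
i=5: S_5 = 9 * 5^5 = 28125
The first 6 terms are: [9, 45, 225, 1125, 5625, 28125]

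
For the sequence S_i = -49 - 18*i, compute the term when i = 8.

S_8 = -49 + -18*8 = -49 + -144 = -193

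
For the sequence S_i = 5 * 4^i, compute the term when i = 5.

S_5 = 5 * 4^5 = 5 * 1024 = 5120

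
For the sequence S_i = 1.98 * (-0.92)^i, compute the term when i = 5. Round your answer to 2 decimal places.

S_5 = 1.98 * (-0.92)^5 ≈ 1.98 * -0.65908 ≈ -1.3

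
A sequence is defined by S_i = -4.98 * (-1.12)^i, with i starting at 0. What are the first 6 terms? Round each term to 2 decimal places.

This is a geometric sequence.
i=0: S_0 = -4.98 * (-1.12)^0 = -4.98
i=1: S_1 = -4.98 * (-1.12)^1 ≈ 5.58
i=2: S_2 = -4.98 * (-1.12)^2 ≈ -6.25
i=3: S_3 = -4.98 * (-1.12)^3 ≈ 7.0
i=4: S_4 = -4.98 * (-1.12)^4 ≈ -7.84
i=5: S_5 = -4.98 * (-1.12)^5 ≈ 8.78
The first 6 terms are: [-4.98, 5.58, -6.25, 7.0, -7.84, 8.78]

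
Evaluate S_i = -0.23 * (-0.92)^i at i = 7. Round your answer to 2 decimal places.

S_7 = -0.23 * (-0.92)^7 ≈ -0.23 * -0.5578 ≈ 0.13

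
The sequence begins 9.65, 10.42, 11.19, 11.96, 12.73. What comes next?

Differences: 10.42 - 9.65 = 0.77
This is an arithmetic sequence with common difference d = 0.77.
Next term = 12.73 + 0.77 = 13.5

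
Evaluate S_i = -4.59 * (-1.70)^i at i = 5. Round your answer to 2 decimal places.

S_5 = -4.59 * (-1.7)^5 ≈ -4.59 * -14.1986 ≈ 65.17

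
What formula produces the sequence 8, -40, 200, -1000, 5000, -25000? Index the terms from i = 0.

Check ratios: -40 / 8 = -5.0
Common ratio r = -5.
First term a = 8.
Formula: S_i = 8 * (-5)^i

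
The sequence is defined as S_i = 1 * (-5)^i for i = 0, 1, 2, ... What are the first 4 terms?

This is a geometric sequence.
i=0: S_0 = 1 * (-5)^0 = 1
i=1: S_1 = 1 * (-5)^1 = -5
i=2: S_2 = 1 * (-5)^2 = 25
i=3: S_3 = 1 * (-5)^3 = -125
The first 4 terms are: [1, -5, 25, -125]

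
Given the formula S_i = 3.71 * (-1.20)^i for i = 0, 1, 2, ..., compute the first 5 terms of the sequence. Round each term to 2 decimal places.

This is a geometric sequence.
i=0: S_0 = 3.71 * (-1.2)^0 = 3.71
i=1: S_1 = 3.71 * (-1.2)^1 ≈ -4.45
i=2: S_2 = 3.71 * (-1.2)^2 ≈ 5.34
i=3: S_3 = 3.71 * (-1.2)^3 ≈ -6.41
i=4: S_4 = 3.71 * (-1.2)^4 ≈ 7.69
The first 5 terms are: [3.71, -4.45, 5.34, -6.41, 7.69]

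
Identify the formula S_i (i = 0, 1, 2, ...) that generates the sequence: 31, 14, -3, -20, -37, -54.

Check differences: 14 - 31 = -17
-3 - 14 = -17
Common difference d = -17.
First term a = 31.
Formula: S_i = 31 - 17*i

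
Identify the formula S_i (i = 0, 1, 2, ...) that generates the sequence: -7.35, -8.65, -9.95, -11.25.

Check differences: -8.65 - -7.35 = -1.3
-9.95 - -8.65 = -1.3
Common difference d = -1.3.
First term a = -7.35.
Formula: S_i = -7.35 - 1.30*i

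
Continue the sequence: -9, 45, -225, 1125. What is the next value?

Ratios: 45 / -9 = -5.0
This is a geometric sequence with common ratio r = -5.
Next term = 1125 * -5 = -5625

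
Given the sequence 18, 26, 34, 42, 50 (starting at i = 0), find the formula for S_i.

Check differences: 26 - 18 = 8
34 - 26 = 8
Common difference d = 8.
First term a = 18.
Formula: S_i = 18 + 8*i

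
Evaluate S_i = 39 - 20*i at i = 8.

S_8 = 39 + -20*8 = 39 + -160 = -121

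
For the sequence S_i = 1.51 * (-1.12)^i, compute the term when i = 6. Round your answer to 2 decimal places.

S_6 = 1.51 * (-1.12)^6 ≈ 1.51 * 1.9738 ≈ 2.98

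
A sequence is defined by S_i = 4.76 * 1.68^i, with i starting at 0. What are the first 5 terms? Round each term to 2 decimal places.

This is a geometric sequence.
i=0: S_0 = 4.76 * 1.68^0 = 4.76
i=1: S_1 = 4.76 * 1.68^1 ≈ 8.0
i=2: S_2 = 4.76 * 1.68^2 ≈ 13.43
i=3: S_3 = 4.76 * 1.68^3 ≈ 22.57
i=4: S_4 = 4.76 * 1.68^4 ≈ 37.92
The first 5 terms are: [4.76, 8.0, 13.43, 22.57, 37.92]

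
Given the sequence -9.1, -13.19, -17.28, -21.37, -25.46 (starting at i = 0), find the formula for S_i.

Check differences: -13.19 - -9.1 = -4.09
-17.28 - -13.19 = -4.09
Common difference d = -4.09.
First term a = -9.1.
Formula: S_i = -9.10 - 4.09*i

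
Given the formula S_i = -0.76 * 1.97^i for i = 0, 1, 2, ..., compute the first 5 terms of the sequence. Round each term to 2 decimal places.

This is a geometric sequence.
i=0: S_0 = -0.76 * 1.97^0 = -0.76
i=1: S_1 = -0.76 * 1.97^1 ≈ -1.5
i=2: S_2 = -0.76 * 1.97^2 ≈ -2.95
i=3: S_3 = -0.76 * 1.97^3 ≈ -5.81
i=4: S_4 = -0.76 * 1.97^4 ≈ -11.45
The first 5 terms are: [-0.76, -1.5, -2.95, -5.81, -11.45]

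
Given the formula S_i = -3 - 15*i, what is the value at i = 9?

S_9 = -3 + -15*9 = -3 + -135 = -138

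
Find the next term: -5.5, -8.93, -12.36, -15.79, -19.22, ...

Differences: -8.93 - -5.5 = -3.43
This is an arithmetic sequence with common difference d = -3.43.
Next term = -19.22 + -3.43 = -22.65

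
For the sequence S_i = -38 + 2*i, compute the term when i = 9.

S_9 = -38 + 2*9 = -38 + 18 = -20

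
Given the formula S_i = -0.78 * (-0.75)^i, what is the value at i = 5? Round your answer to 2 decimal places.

S_5 = -0.78 * (-0.75)^5 ≈ -0.78 * -0.2373 ≈ 0.19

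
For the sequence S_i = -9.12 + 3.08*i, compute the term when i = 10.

S_10 = -9.12 + 3.08*10 = -9.12 + 30.8 = 21.68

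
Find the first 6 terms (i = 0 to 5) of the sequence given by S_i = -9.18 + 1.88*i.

This is an arithmetic sequence.
i=0: S_0 = -9.18 + 1.88*0 = -9.18
i=1: S_1 = -9.18 + 1.88*1 = -7.3
i=2: S_2 = -9.18 + 1.88*2 = -5.42
i=3: S_3 = -9.18 + 1.88*3 = -3.54
i=4: S_4 = -9.18 + 1.88*4 = -1.66
i=5: S_5 = -9.18 + 1.88*5 = 0.22
The first 6 terms are: [-9.18, -7.3, -5.42, -3.54, -1.66, 0.22]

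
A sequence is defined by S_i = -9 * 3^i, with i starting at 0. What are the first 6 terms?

This is a geometric sequence.
i=0: S_0 = -9 * 3^0 = -9
i=1: S_1 = -9 * 3^1 = -27
i=2: S_2 = -9 * 3^2 = -81
i=3: S_3 = -9 * 3^3 = -243
i=4: S_4 = -9 * 3^4 = -729
i=5: S_5 = -9 * 3^5 = -2187
The first 6 terms are: [-9, -27, -81, -243, -729, -2187]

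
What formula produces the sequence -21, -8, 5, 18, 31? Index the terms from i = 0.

Check differences: -8 - -21 = 13
5 - -8 = 13
Common difference d = 13.
First term a = -21.
Formula: S_i = -21 + 13*i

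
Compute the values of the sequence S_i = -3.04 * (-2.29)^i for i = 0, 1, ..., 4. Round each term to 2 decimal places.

This is a geometric sequence.
i=0: S_0 = -3.04 * (-2.29)^0 = -3.04
i=1: S_1 = -3.04 * (-2.29)^1 ≈ 6.96
i=2: S_2 = -3.04 * (-2.29)^2 ≈ -15.94
i=3: S_3 = -3.04 * (-2.29)^3 ≈ 36.51
i=4: S_4 = -3.04 * (-2.29)^4 ≈ -83.6
The first 5 terms are: [-3.04, 6.96, -15.94, 36.51, -83.6]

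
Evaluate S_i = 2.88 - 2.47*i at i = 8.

S_8 = 2.88 + -2.47*8 = 2.88 + -19.76 = -16.88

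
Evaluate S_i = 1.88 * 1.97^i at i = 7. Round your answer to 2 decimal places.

S_7 = 1.88 * 1.97^7 ≈ 1.88 * 115.1499 ≈ 216.48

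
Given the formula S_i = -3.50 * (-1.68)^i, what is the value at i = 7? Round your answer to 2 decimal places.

S_7 = -3.5 * (-1.68)^7 ≈ -3.5 * -37.7716 ≈ 132.2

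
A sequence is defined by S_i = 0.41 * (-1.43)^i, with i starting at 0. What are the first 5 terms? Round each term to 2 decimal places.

This is a geometric sequence.
i=0: S_0 = 0.41 * (-1.43)^0 = 0.41
i=1: S_1 = 0.41 * (-1.43)^1 ≈ -0.59
i=2: S_2 = 0.41 * (-1.43)^2 ≈ 0.84
i=3: S_3 = 0.41 * (-1.43)^3 ≈ -1.2
i=4: S_4 = 0.41 * (-1.43)^4 ≈ 1.71
The first 5 terms are: [0.41, -0.59, 0.84, -1.2, 1.71]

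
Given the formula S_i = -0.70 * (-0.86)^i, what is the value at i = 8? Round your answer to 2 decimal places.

S_8 = -0.7 * (-0.86)^8 ≈ -0.7 * 0.2992 ≈ -0.21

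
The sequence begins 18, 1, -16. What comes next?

Differences: 1 - 18 = -17
This is an arithmetic sequence with common difference d = -17.
Next term = -16 + -17 = -33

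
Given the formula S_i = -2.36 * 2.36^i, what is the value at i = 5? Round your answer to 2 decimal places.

S_5 = -2.36 * 2.36^5 ≈ -2.36 * 73.2082 ≈ -172.77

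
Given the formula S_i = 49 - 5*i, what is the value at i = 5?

S_5 = 49 + -5*5 = 49 + -25 = 24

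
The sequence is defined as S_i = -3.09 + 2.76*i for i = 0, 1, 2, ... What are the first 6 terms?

This is an arithmetic sequence.
i=0: S_0 = -3.09 + 2.76*0 = -3.09
i=1: S_1 = -3.09 + 2.76*1 = -0.33
i=2: S_2 = -3.09 + 2.76*2 = 2.43
i=3: S_3 = -3.09 + 2.76*3 = 5.19
i=4: S_4 = -3.09 + 2.76*4 = 7.95
i=5: S_5 = -3.09 + 2.76*5 = 10.71
The first 6 terms are: [-3.09, -0.33, 2.43, 5.19, 7.95, 10.71]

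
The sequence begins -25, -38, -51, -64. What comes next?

Differences: -38 - -25 = -13
This is an arithmetic sequence with common difference d = -13.
Next term = -64 + -13 = -77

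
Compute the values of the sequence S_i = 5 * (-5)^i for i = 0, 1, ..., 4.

This is a geometric sequence.
i=0: S_0 = 5 * (-5)^0 = 5
i=1: S_1 = 5 * (-5)^1 = -25
i=2: S_2 = 5 * (-5)^2 = 125
i=3: S_3 = 5 * (-5)^3 = -625
i=4: S_4 = 5 * (-5)^4 = 3125
The first 5 terms are: [5, -25, 125, -625, 3125]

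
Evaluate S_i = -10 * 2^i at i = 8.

S_8 = -10 * 2^8 = -10 * 256 = -2560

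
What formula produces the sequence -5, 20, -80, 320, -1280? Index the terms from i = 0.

Check ratios: 20 / -5 = -4.0
Common ratio r = -4.
First term a = -5.
Formula: S_i = -5 * (-4)^i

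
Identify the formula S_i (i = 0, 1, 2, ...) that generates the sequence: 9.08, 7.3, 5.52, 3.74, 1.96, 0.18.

Check differences: 7.3 - 9.08 = -1.78
5.52 - 7.3 = -1.78
Common difference d = -1.78.
First term a = 9.08.
Formula: S_i = 9.08 - 1.78*i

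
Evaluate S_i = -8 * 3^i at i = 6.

S_6 = -8 * 3^6 = -8 * 729 = -5832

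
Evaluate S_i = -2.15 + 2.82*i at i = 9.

S_9 = -2.15 + 2.82*9 = -2.15 + 25.38 = 23.23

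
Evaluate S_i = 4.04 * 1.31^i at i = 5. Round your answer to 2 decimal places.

S_5 = 4.04 * 1.31^5 ≈ 4.04 * 3.8579 ≈ 15.59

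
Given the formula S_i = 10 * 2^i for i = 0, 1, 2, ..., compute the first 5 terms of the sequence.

This is a geometric sequence.
i=0: S_0 = 10 * 2^0 = 10
i=1: S_1 = 10 * 2^1 = 20
i=2: S_2 = 10 * 2^2 = 40
i=3: S_3 = 10 * 2^3 = 80
i=4: S_4 = 10 * 2^4 = 160
The first 5 terms are: [10, 20, 40, 80, 160]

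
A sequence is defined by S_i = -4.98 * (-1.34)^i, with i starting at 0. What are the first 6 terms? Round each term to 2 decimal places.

This is a geometric sequence.
i=0: S_0 = -4.98 * (-1.34)^0 = -4.98
i=1: S_1 = -4.98 * (-1.34)^1 ≈ 6.67
i=2: S_2 = -4.98 * (-1.34)^2 ≈ -8.94
i=3: S_3 = -4.98 * (-1.34)^3 ≈ 11.98
i=4: S_4 = -4.98 * (-1.34)^4 ≈ -16.06
i=5: S_5 = -4.98 * (-1.34)^5 ≈ 21.52
The first 6 terms are: [-4.98, 6.67, -8.94, 11.98, -16.06, 21.52]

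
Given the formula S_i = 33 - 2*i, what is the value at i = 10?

S_10 = 33 + -2*10 = 33 + -20 = 13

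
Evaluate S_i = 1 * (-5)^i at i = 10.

S_10 = 1 * (-5)^10 = 1 * 9765625 = 9765625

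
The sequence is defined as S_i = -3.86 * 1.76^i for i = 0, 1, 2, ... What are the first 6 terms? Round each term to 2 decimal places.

This is a geometric sequence.
i=0: S_0 = -3.86 * 1.76^0 = -3.86
i=1: S_1 = -3.86 * 1.76^1 ≈ -6.79
i=2: S_2 = -3.86 * 1.76^2 ≈ -11.96
i=3: S_3 = -3.86 * 1.76^3 ≈ -21.04
i=4: S_4 = -3.86 * 1.76^4 ≈ -37.04
i=5: S_5 = -3.86 * 1.76^5 ≈ -65.19
The first 6 terms are: [-3.86, -6.79, -11.96, -21.04, -37.04, -65.19]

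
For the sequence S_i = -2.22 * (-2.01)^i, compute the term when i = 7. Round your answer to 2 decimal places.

S_7 = -2.22 * (-2.01)^7 ≈ -2.22 * -132.5478 ≈ 294.26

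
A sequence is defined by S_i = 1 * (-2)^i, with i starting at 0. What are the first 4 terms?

This is a geometric sequence.
i=0: S_0 = 1 * (-2)^0 = 1
i=1: S_1 = 1 * (-2)^1 = -2
i=2: S_2 = 1 * (-2)^2 = 4
i=3: S_3 = 1 * (-2)^3 = -8
The first 4 terms are: [1, -2, 4, -8]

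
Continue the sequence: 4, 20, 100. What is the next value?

Ratios: 20 / 4 = 5.0
This is a geometric sequence with common ratio r = 5.
Next term = 100 * 5 = 500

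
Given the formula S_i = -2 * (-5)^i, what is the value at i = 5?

S_5 = -2 * (-5)^5 = -2 * -3125 = 6250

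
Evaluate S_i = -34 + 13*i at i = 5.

S_5 = -34 + 13*5 = -34 + 65 = 31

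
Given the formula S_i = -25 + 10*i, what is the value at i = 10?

S_10 = -25 + 10*10 = -25 + 100 = 75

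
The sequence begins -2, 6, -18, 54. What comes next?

Ratios: 6 / -2 = -3.0
This is a geometric sequence with common ratio r = -3.
Next term = 54 * -3 = -162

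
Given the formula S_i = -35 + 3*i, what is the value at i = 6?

S_6 = -35 + 3*6 = -35 + 18 = -17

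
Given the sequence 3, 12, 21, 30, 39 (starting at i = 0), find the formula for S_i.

Check differences: 12 - 3 = 9
21 - 12 = 9
Common difference d = 9.
First term a = 3.
Formula: S_i = 3 + 9*i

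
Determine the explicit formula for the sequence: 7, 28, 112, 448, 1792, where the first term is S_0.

Check ratios: 28 / 7 = 4.0
Common ratio r = 4.
First term a = 7.
Formula: S_i = 7 * 4^i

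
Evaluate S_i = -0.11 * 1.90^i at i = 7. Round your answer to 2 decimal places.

S_7 = -0.11 * 1.9^7 ≈ -0.11 * 89.3872 ≈ -9.83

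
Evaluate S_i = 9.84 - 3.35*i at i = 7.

S_7 = 9.84 + -3.35*7 = 9.84 + -23.45 = -13.61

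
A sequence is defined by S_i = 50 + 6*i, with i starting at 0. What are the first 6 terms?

This is an arithmetic sequence.
i=0: S_0 = 50 + 6*0 = 50
i=1: S_1 = 50 + 6*1 = 56
i=2: S_2 = 50 + 6*2 = 62
i=3: S_3 = 50 + 6*3 = 68
i=4: S_4 = 50 + 6*4 = 74
i=5: S_5 = 50 + 6*5 = 80
The first 6 terms are: [50, 56, 62, 68, 74, 80]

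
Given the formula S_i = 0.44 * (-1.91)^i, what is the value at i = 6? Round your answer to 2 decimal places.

S_6 = 0.44 * (-1.91)^6 ≈ 0.44 * 48.5512 ≈ 21.36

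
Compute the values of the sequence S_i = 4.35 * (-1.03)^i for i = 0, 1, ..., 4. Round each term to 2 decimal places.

This is a geometric sequence.
i=0: S_0 = 4.35 * (-1.03)^0 = 4.35
i=1: S_1 = 4.35 * (-1.03)^1 ≈ -4.48
i=2: S_2 = 4.35 * (-1.03)^2 ≈ 4.61
i=3: S_3 = 4.35 * (-1.03)^3 ≈ -4.75
i=4: S_4 = 4.35 * (-1.03)^4 ≈ 4.9
The first 5 terms are: [4.35, -4.48, 4.61, -4.75, 4.9]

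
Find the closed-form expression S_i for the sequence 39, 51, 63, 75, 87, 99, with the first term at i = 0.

Check differences: 51 - 39 = 12
63 - 51 = 12
Common difference d = 12.
First term a = 39.
Formula: S_i = 39 + 12*i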